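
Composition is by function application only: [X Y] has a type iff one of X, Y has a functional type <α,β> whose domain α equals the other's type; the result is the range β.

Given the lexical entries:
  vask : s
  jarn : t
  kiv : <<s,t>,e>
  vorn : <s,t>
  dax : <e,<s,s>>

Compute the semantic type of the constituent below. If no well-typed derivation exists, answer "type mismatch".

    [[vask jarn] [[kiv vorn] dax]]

type mismatch

[vask jarn]: s with t — neither is a function whose domain matches the other; composition fails here.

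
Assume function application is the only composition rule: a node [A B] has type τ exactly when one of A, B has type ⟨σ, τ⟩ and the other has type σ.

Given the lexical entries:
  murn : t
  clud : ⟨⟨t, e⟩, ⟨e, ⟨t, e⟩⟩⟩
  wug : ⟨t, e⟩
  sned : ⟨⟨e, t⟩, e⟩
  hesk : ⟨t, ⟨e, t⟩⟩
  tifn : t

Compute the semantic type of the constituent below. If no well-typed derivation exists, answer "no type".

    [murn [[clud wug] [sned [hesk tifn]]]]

At [clud wug], clud : ⟨⟨t, e⟩, ⟨e, ⟨t, e⟩⟩⟩ takes wug : ⟨t, e⟩, giving ⟨e, ⟨t, e⟩⟩.
At [hesk tifn], hesk : ⟨t, ⟨e, t⟩⟩ takes tifn : t, giving ⟨e, t⟩.
At [sned [hesk tifn]], sned : ⟨⟨e, t⟩, e⟩ takes [hesk tifn] : ⟨e, t⟩, giving e.
At [[clud wug] [sned [hesk tifn]]], [clud wug] : ⟨e, ⟨t, e⟩⟩ takes [sned [hesk tifn]] : e, giving ⟨t, e⟩.
At [murn [[clud wug] [sned [hesk tifn]]]], [[clud wug] [sned [hesk tifn]]] : ⟨t, e⟩ takes murn : t, giving e.

e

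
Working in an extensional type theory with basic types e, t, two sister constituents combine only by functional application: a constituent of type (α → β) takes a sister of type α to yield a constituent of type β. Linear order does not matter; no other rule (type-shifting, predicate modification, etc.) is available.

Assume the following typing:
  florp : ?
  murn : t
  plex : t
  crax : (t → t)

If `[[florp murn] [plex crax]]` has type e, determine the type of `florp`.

At [[florp murn] [plex crax]] (required: e): [plex crax] is t, which is not a function with range e; hence [florp murn] is the functor — type (t → e).
At [florp murn] (required: (t → e)): murn is t, which is not a function with range (t → e); hence florp is the functor — type (t → (t → e)).

(t → (t → e))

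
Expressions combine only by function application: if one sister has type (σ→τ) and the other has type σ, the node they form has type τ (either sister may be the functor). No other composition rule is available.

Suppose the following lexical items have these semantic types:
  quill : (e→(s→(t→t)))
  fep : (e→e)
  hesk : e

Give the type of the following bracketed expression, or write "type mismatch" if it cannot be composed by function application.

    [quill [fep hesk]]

(s→(t→t))

[fep hesk]: functor fep : (e→e), argument hesk : e; result e.
[quill [fep hesk]]: functor quill : (e→(s→(t→t))), argument [fep hesk] : e; result (s→(t→t)).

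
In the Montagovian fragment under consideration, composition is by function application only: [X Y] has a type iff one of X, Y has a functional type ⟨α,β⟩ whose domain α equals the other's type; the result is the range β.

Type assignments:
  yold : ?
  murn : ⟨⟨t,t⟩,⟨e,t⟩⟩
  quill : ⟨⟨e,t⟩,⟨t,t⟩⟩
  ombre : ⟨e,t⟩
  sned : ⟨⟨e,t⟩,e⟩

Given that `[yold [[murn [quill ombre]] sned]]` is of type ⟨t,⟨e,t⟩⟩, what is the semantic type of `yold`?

At [yold [[murn [quill ombre]] sned]] (required: ⟨t,⟨e,t⟩⟩): [[murn [quill ombre]] sned] is e, which is not a function with range ⟨t,⟨e,t⟩⟩; hence yold is the functor — type ⟨e,⟨t,⟨e,t⟩⟩⟩.

⟨e,⟨t,⟨e,t⟩⟩⟩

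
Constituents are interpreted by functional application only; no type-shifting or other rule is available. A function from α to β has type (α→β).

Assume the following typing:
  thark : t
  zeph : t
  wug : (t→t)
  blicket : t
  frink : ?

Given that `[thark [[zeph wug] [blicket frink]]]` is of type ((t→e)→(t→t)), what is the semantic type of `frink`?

[thark [[zeph wug] [blicket frink]]] is required to be ((t→e)→(t→t)). thark : t cannot yield ((t→e)→(t→t)) as functor, so [[zeph wug] [blicket frink]] : (t→((t→e)→(t→t))).
[[zeph wug] [blicket frink]] is required to be (t→((t→e)→(t→t))). [zeph wug] : t cannot yield (t→((t→e)→(t→t))) as functor, so [blicket frink] : (t→(t→((t→e)→(t→t)))).
[blicket frink] is required to be (t→(t→((t→e)→(t→t)))). blicket : t cannot yield (t→(t→((t→e)→(t→t)))) as functor, so frink : (t→(t→(t→((t→e)→(t→t))))).

(t→(t→(t→((t→e)→(t→t)))))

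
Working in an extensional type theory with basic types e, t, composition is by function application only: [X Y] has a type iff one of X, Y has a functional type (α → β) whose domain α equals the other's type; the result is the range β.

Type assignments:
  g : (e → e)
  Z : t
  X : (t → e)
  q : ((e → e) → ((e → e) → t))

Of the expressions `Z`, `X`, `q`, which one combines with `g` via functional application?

q

Z : t — g needs e; Z needs nothing (atomic); neither fits.
X : (t → e) — g needs e; X needs t; neither fits.
q — combines: q : ((e → e) → ((e → e) → t)) takes g : (e → e) as argument, giving ((e → e) → t).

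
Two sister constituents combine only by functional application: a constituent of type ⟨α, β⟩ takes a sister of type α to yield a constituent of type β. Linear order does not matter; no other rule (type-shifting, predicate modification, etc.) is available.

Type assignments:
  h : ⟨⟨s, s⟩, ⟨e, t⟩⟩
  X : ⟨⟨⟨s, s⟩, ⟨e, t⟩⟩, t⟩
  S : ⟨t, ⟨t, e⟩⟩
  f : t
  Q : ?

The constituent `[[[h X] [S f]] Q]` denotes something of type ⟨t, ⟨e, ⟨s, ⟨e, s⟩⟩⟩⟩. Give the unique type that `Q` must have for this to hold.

At [[[h X] [S f]] Q] (required: ⟨t, ⟨e, ⟨s, ⟨e, s⟩⟩⟩⟩): [[h X] [S f]] is e, which is not a function with range ⟨t, ⟨e, ⟨s, ⟨e, s⟩⟩⟩⟩; hence Q is the functor — type ⟨e, ⟨t, ⟨e, ⟨s, ⟨e, s⟩⟩⟩⟩⟩.

⟨e, ⟨t, ⟨e, ⟨s, ⟨e, s⟩⟩⟩⟩⟩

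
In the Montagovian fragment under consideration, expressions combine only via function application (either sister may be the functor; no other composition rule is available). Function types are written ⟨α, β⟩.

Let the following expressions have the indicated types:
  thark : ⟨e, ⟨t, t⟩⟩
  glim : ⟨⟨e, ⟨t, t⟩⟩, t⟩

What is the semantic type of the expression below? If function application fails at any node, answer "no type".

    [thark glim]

t

[thark glim]: ⟨⟨e, ⟨t, t⟩⟩, t⟩ applied to ⟨e, ⟨t, t⟩⟩ yields t.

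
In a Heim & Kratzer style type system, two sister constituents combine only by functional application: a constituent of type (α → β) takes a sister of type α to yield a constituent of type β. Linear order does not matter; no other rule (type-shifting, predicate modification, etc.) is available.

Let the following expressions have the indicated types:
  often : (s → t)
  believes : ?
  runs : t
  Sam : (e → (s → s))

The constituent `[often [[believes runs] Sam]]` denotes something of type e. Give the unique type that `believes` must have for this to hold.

(t → ((e → (s → s)) → ((s → t) → e)))

At [often [[believes runs] Sam]] (required: e): often is (s → t), which is not a function with range e; hence [[believes runs] Sam] is the functor — type ((s → t) → e).
At [[believes runs] Sam] (required: ((s → t) → e)): Sam is (e → (s → s)), which is not a function with range ((s → t) → e); hence [believes runs] is the functor — type ((e → (s → s)) → ((s → t) → e)).
At [believes runs] (required: ((e → (s → s)) → ((s → t) → e))): runs is t, which is not a function with range ((e → (s → s)) → ((s → t) → e)); hence believes is the functor — type (t → ((e → (s → s)) → ((s → t) → e))).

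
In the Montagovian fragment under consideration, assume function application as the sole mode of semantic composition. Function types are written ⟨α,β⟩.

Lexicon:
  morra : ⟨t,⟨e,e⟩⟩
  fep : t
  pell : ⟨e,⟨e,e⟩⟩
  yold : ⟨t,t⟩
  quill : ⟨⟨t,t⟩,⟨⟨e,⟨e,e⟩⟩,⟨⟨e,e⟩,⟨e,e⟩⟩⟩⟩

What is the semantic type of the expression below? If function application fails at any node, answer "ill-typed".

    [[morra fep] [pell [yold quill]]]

[morra fep]: functor morra : ⟨t,⟨e,e⟩⟩, argument fep : t; result ⟨e,e⟩.
[yold quill]: functor quill : ⟨⟨t,t⟩,⟨⟨e,⟨e,e⟩⟩,⟨⟨e,e⟩,⟨e,e⟩⟩⟩⟩, argument yold : ⟨t,t⟩; result ⟨⟨e,⟨e,e⟩⟩,⟨⟨e,e⟩,⟨e,e⟩⟩⟩.
[pell [yold quill]]: functor [yold quill] : ⟨⟨e,⟨e,e⟩⟩,⟨⟨e,e⟩,⟨e,e⟩⟩⟩, argument pell : ⟨e,⟨e,e⟩⟩; result ⟨⟨e,e⟩,⟨e,e⟩⟩.
[[morra fep] [pell [yold quill]]]: functor [pell [yold quill]] : ⟨⟨e,e⟩,⟨e,e⟩⟩, argument [morra fep] : ⟨e,e⟩; result ⟨e,e⟩.

⟨e,e⟩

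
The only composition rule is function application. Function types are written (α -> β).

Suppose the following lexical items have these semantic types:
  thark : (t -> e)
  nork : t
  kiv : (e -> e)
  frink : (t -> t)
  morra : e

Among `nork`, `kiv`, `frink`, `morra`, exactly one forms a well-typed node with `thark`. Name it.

nork

nork — combines: thark : (t -> e) takes nork : t as argument, giving e.
kiv : (e -> e) — does not combine with thark.
frink : (t -> t) — does not combine with thark.
morra : e — does not combine with thark.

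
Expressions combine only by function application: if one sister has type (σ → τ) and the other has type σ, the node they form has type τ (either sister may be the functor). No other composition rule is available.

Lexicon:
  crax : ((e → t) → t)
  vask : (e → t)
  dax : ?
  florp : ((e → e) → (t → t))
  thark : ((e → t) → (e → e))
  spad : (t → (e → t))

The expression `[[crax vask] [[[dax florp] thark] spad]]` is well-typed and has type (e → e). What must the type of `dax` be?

(((e → e) → (t → t)) → (((e → t) → (e → e)) → ((t → (e → t)) → (t → (e → e)))))

[[crax vask] [[[dax florp] thark] spad]] is required to be (e → e). [crax vask] : t cannot yield (e → e) as functor, so [[[dax florp] thark] spad] : (t → (e → e)).
[[[dax florp] thark] spad] is required to be (t → (e → e)). spad : (t → (e → t)) cannot yield (t → (e → e)) as functor, so [[dax florp] thark] : ((t → (e → t)) → (t → (e → e))).
[[dax florp] thark] is required to be ((t → (e → t)) → (t → (e → e))). thark : ((e → t) → (e → e)) cannot yield ((t → (e → t)) → (t → (e → e))) as functor, so [dax florp] : (((e → t) → (e → e)) → ((t → (e → t)) → (t → (e → e)))).
[dax florp] is required to be (((e → t) → (e → e)) → ((t → (e → t)) → (t → (e → e)))). florp : ((e → e) → (t → t)) cannot yield (((e → t) → (e → e)) → ((t → (e → t)) → (t → (e → e)))) as functor, so dax : (((e → e) → (t → t)) → (((e → t) → (e → e)) → ((t → (e → t)) → (t → (e → e))))).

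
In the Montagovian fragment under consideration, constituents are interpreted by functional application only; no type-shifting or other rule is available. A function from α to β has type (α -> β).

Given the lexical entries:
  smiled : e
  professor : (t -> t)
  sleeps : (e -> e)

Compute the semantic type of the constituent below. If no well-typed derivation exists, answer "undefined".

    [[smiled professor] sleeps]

At [smiled professor]: neither e nor (t -> t) can take the other as argument; the node is ill-typed.

undefined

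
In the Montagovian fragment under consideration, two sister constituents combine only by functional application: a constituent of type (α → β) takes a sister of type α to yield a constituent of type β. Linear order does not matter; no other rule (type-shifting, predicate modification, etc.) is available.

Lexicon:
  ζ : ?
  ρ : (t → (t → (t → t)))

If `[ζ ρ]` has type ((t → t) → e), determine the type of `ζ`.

((t → (t → (t → t))) → ((t → t) → e))

For [ζ ρ] to have type ((t → t) → e) with ρ of type (t → (t → (t → t))), ζ must be the function: ζ : ((t → (t → (t → t))) → ((t → t) → e)).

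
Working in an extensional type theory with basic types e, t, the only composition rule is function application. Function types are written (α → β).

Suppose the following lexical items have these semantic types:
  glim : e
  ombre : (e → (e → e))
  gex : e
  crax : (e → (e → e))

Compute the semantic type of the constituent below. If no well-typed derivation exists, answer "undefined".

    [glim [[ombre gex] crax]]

undefined

At [ombre gex], ombre : (e → (e → e)) takes gex : e, giving (e → e).
[[ombre gex] crax]: (e → e) and (e → (e → e)) cannot combine by function application — type clash.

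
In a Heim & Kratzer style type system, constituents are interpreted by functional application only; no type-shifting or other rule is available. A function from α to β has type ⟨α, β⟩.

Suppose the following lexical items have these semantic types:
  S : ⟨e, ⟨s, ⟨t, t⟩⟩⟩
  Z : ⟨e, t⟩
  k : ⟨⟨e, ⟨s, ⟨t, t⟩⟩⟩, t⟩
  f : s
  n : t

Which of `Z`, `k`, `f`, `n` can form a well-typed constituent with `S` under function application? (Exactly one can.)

k

Z : ⟨e, t⟩ — S needs e; Z needs e; neither fits.
k — combines: k : ⟨⟨e, ⟨s, ⟨t, t⟩⟩⟩, t⟩ takes S : ⟨e, ⟨s, ⟨t, t⟩⟩⟩ as argument, giving t.
f : s — S needs e; f needs nothing (atomic); neither fits.
n : t — S needs e; n needs nothing (atomic); neither fits.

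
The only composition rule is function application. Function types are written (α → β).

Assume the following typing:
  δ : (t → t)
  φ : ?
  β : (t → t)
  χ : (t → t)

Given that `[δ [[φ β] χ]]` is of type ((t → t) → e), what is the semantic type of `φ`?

((t → t) → ((t → t) → ((t → t) → ((t → t) → e))))

[δ [[φ β] χ]] is required to be ((t → t) → e). δ : (t → t) cannot yield ((t → t) → e) as functor, so [[φ β] χ] : ((t → t) → ((t → t) → e)).
[[φ β] χ] is required to be ((t → t) → ((t → t) → e)). χ : (t → t) cannot yield ((t → t) → ((t → t) → e)) as functor, so [φ β] : ((t → t) → ((t → t) → ((t → t) → e))).
[φ β] is required to be ((t → t) → ((t → t) → ((t → t) → e))). β : (t → t) cannot yield ((t → t) → ((t → t) → ((t → t) → e))) as functor, so φ : ((t → t) → ((t → t) → ((t → t) → ((t → t) → e)))).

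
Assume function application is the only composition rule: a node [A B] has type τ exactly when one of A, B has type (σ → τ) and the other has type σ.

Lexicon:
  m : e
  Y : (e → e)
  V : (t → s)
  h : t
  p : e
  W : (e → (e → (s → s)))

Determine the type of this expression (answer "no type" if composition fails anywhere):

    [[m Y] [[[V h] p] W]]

no type

[m Y]: (e → e) applied to e yields e.
[V h]: (t → s) applied to t yields s.
[[V h] p]: s with e — neither is a function whose domain matches the other; composition fails here.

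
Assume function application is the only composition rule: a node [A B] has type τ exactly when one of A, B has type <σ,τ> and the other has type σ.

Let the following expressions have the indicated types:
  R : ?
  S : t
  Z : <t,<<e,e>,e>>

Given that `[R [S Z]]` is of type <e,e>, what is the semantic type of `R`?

<<<e,e>,e>,<e,e>>

[R [S Z]] must have type <e,e>. The sister [S Z] has type <<e,e>,e>; that is not a function onto <e,e>, so R must be the functor, of type <<<e,e>,e>,<e,e>>.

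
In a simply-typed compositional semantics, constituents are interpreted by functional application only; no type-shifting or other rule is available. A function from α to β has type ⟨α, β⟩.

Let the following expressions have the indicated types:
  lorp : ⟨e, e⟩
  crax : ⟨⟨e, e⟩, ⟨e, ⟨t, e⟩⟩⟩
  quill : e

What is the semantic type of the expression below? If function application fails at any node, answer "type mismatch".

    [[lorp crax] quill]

At [lorp crax], crax : ⟨⟨e, e⟩, ⟨e, ⟨t, e⟩⟩⟩ takes lorp : ⟨e, e⟩, giving ⟨e, ⟨t, e⟩⟩.
At [[lorp crax] quill], [lorp crax] : ⟨e, ⟨t, e⟩⟩ takes quill : e, giving ⟨t, e⟩.

⟨t, e⟩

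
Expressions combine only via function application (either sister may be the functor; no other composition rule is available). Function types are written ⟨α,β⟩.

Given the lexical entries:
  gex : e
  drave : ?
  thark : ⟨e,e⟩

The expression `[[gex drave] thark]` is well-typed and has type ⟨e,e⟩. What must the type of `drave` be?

[[gex drave] thark] must have type ⟨e,e⟩. The sister thark has type ⟨e,e⟩; that is not a function onto ⟨e,e⟩, so [gex drave] must be the functor, of type ⟨⟨e,e⟩,⟨e,e⟩⟩.
[gex drave] must have type ⟨⟨e,e⟩,⟨e,e⟩⟩. The sister gex has type e; that is not a function onto ⟨⟨e,e⟩,⟨e,e⟩⟩, so drave must be the functor, of type ⟨e,⟨⟨e,e⟩,⟨e,e⟩⟩⟩.

⟨e,⟨⟨e,e⟩,⟨e,e⟩⟩⟩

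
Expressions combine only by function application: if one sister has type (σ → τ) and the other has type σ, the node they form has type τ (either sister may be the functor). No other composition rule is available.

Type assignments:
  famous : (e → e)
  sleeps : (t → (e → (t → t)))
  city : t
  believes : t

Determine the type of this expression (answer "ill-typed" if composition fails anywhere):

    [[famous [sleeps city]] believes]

ill-typed

[sleeps city] — sleeps of type (t → (e → (t → t))) combines with city of type t: type (e → (t → t)).
[famous [sleeps city]]: (e → e) and (e → (t → t)) cannot combine by function application — type clash.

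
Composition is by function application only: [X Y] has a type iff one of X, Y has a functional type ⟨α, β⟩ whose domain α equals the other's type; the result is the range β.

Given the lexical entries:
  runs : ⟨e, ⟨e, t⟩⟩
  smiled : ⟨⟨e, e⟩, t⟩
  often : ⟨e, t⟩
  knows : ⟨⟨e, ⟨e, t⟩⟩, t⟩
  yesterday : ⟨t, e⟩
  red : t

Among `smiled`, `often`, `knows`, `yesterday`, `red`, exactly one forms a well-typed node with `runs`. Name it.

knows

smiled : ⟨⟨e, e⟩, t⟩ — no; runs wants e, and smiled wants ⟨e, e⟩.
often : ⟨e, t⟩ — no; runs wants e, and often wants e.
knows — combines: knows : ⟨⟨e, ⟨e, t⟩⟩, t⟩ takes runs : ⟨e, ⟨e, t⟩⟩ as argument, giving t.
yesterday : ⟨t, e⟩ — no; runs wants e, and yesterday wants t.
red : t — no; runs wants e, and red wants nothing (atomic).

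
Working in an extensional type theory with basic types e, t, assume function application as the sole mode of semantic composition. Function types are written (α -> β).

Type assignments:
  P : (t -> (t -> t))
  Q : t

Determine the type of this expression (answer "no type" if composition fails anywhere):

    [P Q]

[P Q]: functor P : (t -> (t -> t)), argument Q : t; result (t -> t).

(t -> t)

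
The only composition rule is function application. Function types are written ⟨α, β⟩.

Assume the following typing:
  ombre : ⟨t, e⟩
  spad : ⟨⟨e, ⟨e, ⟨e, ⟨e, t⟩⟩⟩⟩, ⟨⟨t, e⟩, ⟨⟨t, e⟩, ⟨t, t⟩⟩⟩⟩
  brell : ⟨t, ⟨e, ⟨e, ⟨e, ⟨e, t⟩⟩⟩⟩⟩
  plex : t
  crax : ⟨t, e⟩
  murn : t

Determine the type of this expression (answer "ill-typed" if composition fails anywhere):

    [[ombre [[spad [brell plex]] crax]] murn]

t

At [brell plex], brell : ⟨t, ⟨e, ⟨e, ⟨e, ⟨e, t⟩⟩⟩⟩⟩ takes plex : t, giving ⟨e, ⟨e, ⟨e, ⟨e, t⟩⟩⟩⟩.
At [spad [brell plex]], spad : ⟨⟨e, ⟨e, ⟨e, ⟨e, t⟩⟩⟩⟩, ⟨⟨t, e⟩, ⟨⟨t, e⟩, ⟨t, t⟩⟩⟩⟩ takes [brell plex] : ⟨e, ⟨e, ⟨e, ⟨e, t⟩⟩⟩⟩, giving ⟨⟨t, e⟩, ⟨⟨t, e⟩, ⟨t, t⟩⟩⟩.
At [[spad [brell plex]] crax], [spad [brell plex]] : ⟨⟨t, e⟩, ⟨⟨t, e⟩, ⟨t, t⟩⟩⟩ takes crax : ⟨t, e⟩, giving ⟨⟨t, e⟩, ⟨t, t⟩⟩.
At [ombre [[spad [brell plex]] crax]], [[spad [brell plex]] crax] : ⟨⟨t, e⟩, ⟨t, t⟩⟩ takes ombre : ⟨t, e⟩, giving ⟨t, t⟩.
At [[ombre [[spad [brell plex]] crax]] murn], [ombre [[spad [brell plex]] crax]] : ⟨t, t⟩ takes murn : t, giving t.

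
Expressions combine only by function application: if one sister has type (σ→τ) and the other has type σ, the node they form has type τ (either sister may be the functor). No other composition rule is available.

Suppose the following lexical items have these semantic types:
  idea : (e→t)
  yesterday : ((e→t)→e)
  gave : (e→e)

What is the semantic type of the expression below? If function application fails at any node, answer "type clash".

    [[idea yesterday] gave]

e

[idea yesterday]: ((e→t)→e) applied to (e→t) yields e.
[[idea yesterday] gave]: (e→e) applied to e yields e.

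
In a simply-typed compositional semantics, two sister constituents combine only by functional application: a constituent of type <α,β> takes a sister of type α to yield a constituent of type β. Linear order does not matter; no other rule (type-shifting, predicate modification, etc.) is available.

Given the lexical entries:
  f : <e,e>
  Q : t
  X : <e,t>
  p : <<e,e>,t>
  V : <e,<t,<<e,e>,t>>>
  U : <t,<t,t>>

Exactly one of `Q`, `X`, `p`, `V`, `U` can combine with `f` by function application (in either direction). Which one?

Q : t — f needs e; Q needs nothing (atomic); neither fits.
X : <e,t> — f needs e; X needs e; neither fits.
p — combines: p : <<e,e>,t> takes f : <e,e> as argument, giving t.
V : <e,<t,<<e,e>,t>>> — f needs e; V needs e; neither fits.
U : <t,<t,t>> — f needs e; U needs t; neither fits.

p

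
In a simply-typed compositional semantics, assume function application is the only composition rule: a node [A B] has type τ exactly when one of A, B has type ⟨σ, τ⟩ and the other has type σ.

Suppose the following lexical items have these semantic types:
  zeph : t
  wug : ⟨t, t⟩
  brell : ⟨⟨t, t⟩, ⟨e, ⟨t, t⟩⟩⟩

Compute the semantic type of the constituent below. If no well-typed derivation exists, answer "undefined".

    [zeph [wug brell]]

[wug brell]: functor brell : ⟨⟨t, t⟩, ⟨e, ⟨t, t⟩⟩⟩, argument wug : ⟨t, t⟩; result ⟨e, ⟨t, t⟩⟩.
At [zeph [wug brell]]: neither t nor ⟨e, ⟨t, t⟩⟩ can take the other as argument; the node is ill-typed.

undefined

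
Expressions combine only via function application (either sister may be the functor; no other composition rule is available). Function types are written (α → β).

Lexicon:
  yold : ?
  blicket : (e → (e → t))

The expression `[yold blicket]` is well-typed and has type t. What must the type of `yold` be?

[yold blicket] is required to be t. blicket : (e → (e → t)) cannot yield t as functor, so yold : ((e → (e → t)) → t).

((e → (e → t)) → t)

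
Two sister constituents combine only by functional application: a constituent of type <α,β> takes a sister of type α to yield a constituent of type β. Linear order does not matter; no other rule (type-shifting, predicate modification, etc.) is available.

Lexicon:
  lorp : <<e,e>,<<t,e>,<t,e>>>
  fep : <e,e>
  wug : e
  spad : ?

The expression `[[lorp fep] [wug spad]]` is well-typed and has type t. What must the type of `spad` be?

<e,<<<t,e>,<t,e>>,t>>

[[lorp fep] [wug spad]] is required to be t. [lorp fep] : <<t,e>,<t,e>> cannot yield t as functor, so [wug spad] : <<<t,e>,<t,e>>,t>.
[wug spad] is required to be <<<t,e>,<t,e>>,t>. wug : e cannot yield <<<t,e>,<t,e>>,t> as functor, so spad : <e,<<<t,e>,<t,e>>,t>>.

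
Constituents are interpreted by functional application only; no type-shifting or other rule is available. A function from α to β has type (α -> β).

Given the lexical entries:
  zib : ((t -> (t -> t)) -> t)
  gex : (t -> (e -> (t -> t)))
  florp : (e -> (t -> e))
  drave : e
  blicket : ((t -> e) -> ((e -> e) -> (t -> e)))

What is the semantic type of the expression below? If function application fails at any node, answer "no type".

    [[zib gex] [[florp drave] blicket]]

no type

At [zib gex]: neither ((t -> (t -> t)) -> t) nor (t -> (e -> (t -> t))) can take the other as argument; the node is ill-typed.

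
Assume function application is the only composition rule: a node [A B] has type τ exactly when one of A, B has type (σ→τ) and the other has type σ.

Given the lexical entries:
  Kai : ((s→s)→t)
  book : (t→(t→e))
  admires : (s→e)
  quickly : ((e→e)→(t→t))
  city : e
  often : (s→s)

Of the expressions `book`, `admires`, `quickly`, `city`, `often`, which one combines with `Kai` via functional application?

book : (t→(t→e)) — neither side's domain matches the other.
admires : (s→e) — neither side's domain matches the other.
quickly : ((e→e)→(t→t)) — neither side's domain matches the other.
city : e — neither side's domain matches the other.
often — combines: Kai : ((s→s)→t) takes often : (s→s) as argument, giving t.

often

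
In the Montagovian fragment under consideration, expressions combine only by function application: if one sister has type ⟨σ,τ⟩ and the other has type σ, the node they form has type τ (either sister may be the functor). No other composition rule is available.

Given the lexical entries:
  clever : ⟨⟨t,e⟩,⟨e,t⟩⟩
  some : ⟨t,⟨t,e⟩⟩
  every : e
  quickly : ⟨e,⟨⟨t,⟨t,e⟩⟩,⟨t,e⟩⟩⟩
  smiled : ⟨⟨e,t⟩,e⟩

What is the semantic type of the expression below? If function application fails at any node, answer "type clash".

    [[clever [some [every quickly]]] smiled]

e

At [every quickly], quickly : ⟨e,⟨⟨t,⟨t,e⟩⟩,⟨t,e⟩⟩⟩ takes every : e, giving ⟨⟨t,⟨t,e⟩⟩,⟨t,e⟩⟩.
At [some [every quickly]], [every quickly] : ⟨⟨t,⟨t,e⟩⟩,⟨t,e⟩⟩ takes some : ⟨t,⟨t,e⟩⟩, giving ⟨t,e⟩.
At [clever [some [every quickly]]], clever : ⟨⟨t,e⟩,⟨e,t⟩⟩ takes [some [every quickly]] : ⟨t,e⟩, giving ⟨e,t⟩.
At [[clever [some [every quickly]]] smiled], smiled : ⟨⟨e,t⟩,e⟩ takes [clever [some [every quickly]]] : ⟨e,t⟩, giving e.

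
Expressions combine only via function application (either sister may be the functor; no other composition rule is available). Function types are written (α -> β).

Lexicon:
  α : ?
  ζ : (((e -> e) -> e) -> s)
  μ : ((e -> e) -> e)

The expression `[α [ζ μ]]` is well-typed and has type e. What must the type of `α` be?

[α [ζ μ]] must have type e. The sister [ζ μ] has type s; that is not a function onto e, so α must be the functor, of type (s -> e).

(s -> e)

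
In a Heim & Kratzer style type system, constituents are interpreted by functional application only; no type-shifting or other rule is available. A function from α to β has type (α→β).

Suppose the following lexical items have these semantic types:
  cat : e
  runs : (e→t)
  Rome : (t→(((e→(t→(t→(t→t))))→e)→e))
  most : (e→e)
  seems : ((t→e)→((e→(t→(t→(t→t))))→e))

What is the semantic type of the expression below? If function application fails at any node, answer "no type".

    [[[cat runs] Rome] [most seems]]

[cat runs] — runs of type (e→t) combines with cat of type e: type t.
[[cat runs] Rome] — Rome of type (t→(((e→(t→(t→(t→t))))→e)→e)) combines with [cat runs] of type t: type (((e→(t→(t→(t→t))))→e)→e).
[most seems]: (e→e) with ((t→e)→((e→(t→(t→(t→t))))→e)) — neither is a function whose domain matches the other; composition fails here.

no type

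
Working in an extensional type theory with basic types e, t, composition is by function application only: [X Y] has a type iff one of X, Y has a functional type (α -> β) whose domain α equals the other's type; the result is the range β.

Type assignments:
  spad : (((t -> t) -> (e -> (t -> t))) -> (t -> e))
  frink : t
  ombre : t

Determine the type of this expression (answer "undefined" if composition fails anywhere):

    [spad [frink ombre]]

undefined

[frink ombre]: t and t cannot combine by function application — type clash.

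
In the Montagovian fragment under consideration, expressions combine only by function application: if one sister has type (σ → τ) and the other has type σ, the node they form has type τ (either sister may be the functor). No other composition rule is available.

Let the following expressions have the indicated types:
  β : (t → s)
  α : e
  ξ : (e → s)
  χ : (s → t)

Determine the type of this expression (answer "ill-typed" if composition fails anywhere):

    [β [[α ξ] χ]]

[α ξ] — ξ of type (e → s) combines with α of type e: type s.
[[α ξ] χ] — χ of type (s → t) combines with [α ξ] of type s: type t.
[β [[α ξ] χ]] — β of type (t → s) combines with [[α ξ] χ] of type t: type s.

s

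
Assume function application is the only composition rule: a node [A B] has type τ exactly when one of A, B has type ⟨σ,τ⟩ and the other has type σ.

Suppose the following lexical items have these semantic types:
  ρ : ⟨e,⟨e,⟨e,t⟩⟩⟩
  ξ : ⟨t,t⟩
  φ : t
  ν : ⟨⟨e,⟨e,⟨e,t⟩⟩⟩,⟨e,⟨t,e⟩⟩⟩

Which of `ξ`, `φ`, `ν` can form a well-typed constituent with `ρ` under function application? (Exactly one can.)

ν

ξ : ⟨t,t⟩ — ρ needs e; ξ needs t; neither fits.
φ : t — ρ needs e; φ needs nothing (atomic); neither fits.
ν — combines: ν : ⟨⟨e,⟨e,⟨e,t⟩⟩⟩,⟨e,⟨t,e⟩⟩⟩ takes ρ : ⟨e,⟨e,⟨e,t⟩⟩⟩ as argument, giving ⟨e,⟨t,e⟩⟩.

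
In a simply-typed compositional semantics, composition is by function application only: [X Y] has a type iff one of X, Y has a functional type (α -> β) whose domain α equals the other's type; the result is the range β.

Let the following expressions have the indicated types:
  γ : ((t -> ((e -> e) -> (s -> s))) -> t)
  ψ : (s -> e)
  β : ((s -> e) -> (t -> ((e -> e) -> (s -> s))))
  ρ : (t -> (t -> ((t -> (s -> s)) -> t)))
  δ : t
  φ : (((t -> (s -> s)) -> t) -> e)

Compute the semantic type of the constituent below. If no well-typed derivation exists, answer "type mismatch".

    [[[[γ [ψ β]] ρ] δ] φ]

e

[ψ β]: functor β : ((s -> e) -> (t -> ((e -> e) -> (s -> s)))), argument ψ : (s -> e); result (t -> ((e -> e) -> (s -> s))).
[γ [ψ β]]: functor γ : ((t -> ((e -> e) -> (s -> s))) -> t), argument [ψ β] : (t -> ((e -> e) -> (s -> s))); result t.
[[γ [ψ β]] ρ]: functor ρ : (t -> (t -> ((t -> (s -> s)) -> t))), argument [γ [ψ β]] : t; result (t -> ((t -> (s -> s)) -> t)).
[[[γ [ψ β]] ρ] δ]: functor [[γ [ψ β]] ρ] : (t -> ((t -> (s -> s)) -> t)), argument δ : t; result ((t -> (s -> s)) -> t).
[[[[γ [ψ β]] ρ] δ] φ]: functor φ : (((t -> (s -> s)) -> t) -> e), argument [[[γ [ψ β]] ρ] δ] : ((t -> (s -> s)) -> t); result e.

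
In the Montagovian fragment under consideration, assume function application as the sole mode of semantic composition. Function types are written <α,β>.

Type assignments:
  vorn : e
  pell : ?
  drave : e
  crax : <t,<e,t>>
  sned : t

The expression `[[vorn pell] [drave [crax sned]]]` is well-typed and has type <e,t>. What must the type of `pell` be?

At [[vorn pell] [drave [crax sned]]] (required: <e,t>): [drave [crax sned]] is t, which is not a function with range <e,t>; hence [vorn pell] is the functor — type <t,<e,t>>.
At [vorn pell] (required: <t,<e,t>>): vorn is e, which is not a function with range <t,<e,t>>; hence pell is the functor — type <e,<t,<e,t>>>.

<e,<t,<e,t>>>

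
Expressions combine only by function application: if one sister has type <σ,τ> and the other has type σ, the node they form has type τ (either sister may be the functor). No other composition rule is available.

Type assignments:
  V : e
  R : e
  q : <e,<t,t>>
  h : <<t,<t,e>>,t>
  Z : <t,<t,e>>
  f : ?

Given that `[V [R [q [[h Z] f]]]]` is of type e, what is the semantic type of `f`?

At [V [R [q [[h Z] f]]]] (required: e): V is e, which is not a function with range e; hence [R [q [[h Z] f]]] is the functor — type <e,e>.
At [R [q [[h Z] f]]] (required: <e,e>): R is e, which is not a function with range <e,e>; hence [q [[h Z] f]] is the functor — type <e,<e,e>>.
At [q [[h Z] f]] (required: <e,<e,e>>): q is <e,<t,t>>, which is not a function with range <e,<e,e>>; hence [[h Z] f] is the functor — type <<e,<t,t>>,<e,<e,e>>>.
At [[h Z] f] (required: <<e,<t,t>>,<e,<e,e>>>): [h Z] is t, which is not a function with range <<e,<t,t>>,<e,<e,e>>>; hence f is the functor — type <t,<<e,<t,t>>,<e,<e,e>>>>.

<t,<<e,<t,t>>,<e,<e,e>>>>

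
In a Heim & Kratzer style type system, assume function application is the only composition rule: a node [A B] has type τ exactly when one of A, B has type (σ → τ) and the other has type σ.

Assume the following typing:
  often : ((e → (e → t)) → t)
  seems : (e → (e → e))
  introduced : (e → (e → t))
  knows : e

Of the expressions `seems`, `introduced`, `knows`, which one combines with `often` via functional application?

seems : (e → (e → e)) — no; often wants (e → (e → t)), and seems wants e.
introduced — combines: often : ((e → (e → t)) → t) takes introduced : (e → (e → t)) as argument, giving t.
knows : e — no; often wants (e → (e → t)), and knows wants nothing (atomic).

introduced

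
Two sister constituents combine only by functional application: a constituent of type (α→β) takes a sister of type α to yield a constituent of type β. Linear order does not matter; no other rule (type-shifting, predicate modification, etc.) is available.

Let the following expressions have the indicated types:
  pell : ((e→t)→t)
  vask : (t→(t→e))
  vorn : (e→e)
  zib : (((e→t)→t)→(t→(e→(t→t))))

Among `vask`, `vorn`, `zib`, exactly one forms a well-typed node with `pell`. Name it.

zib

vask : (t→(t→e)) — neither side's domain matches the other.
vorn : (e→e) — neither side's domain matches the other.
zib — combines: zib : (((e→t)→t)→(t→(e→(t→t)))) takes pell : ((e→t)→t) as argument, giving (t→(e→(t→t))).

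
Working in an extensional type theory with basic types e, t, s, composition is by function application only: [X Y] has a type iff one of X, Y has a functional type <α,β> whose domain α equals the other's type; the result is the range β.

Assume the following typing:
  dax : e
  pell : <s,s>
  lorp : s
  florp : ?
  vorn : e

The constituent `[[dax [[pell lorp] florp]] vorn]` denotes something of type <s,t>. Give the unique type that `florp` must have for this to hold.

<s,<e,<e,<s,t>>>>

[[dax [[pell lorp] florp]] vorn] is required to be <s,t>. vorn : e cannot yield <s,t> as functor, so [dax [[pell lorp] florp]] : <e,<s,t>>.
[dax [[pell lorp] florp]] is required to be <e,<s,t>>. dax : e cannot yield <e,<s,t>> as functor, so [[pell lorp] florp] : <e,<e,<s,t>>>.
[[pell lorp] florp] is required to be <e,<e,<s,t>>>. [pell lorp] : s cannot yield <e,<e,<s,t>>> as functor, so florp : <s,<e,<e,<s,t>>>>.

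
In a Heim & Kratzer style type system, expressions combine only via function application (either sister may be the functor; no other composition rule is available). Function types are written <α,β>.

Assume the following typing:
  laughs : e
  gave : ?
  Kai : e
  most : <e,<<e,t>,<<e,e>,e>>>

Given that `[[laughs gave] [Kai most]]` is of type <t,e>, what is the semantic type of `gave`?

[[laughs gave] [Kai most]] is required to be <t,e>. [Kai most] : <<e,t>,<<e,e>,e>> cannot yield <t,e> as functor, so [laughs gave] : <<<e,t>,<<e,e>,e>>,<t,e>>.
[laughs gave] is required to be <<<e,t>,<<e,e>,e>>,<t,e>>. laughs : e cannot yield <<<e,t>,<<e,e>,e>>,<t,e>> as functor, so gave : <e,<<<e,t>,<<e,e>,e>>,<t,e>>>.

<e,<<<e,t>,<<e,e>,e>>,<t,e>>>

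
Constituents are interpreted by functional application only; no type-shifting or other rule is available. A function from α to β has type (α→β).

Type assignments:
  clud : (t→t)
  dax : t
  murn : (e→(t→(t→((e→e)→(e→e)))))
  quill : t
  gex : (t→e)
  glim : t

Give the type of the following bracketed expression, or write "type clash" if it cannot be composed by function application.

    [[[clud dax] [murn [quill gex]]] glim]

((e→e)→(e→e))

[clud dax]: functor clud : (t→t), argument dax : t; result t.
[quill gex]: functor gex : (t→e), argument quill : t; result e.
[murn [quill gex]]: functor murn : (e→(t→(t→((e→e)→(e→e))))), argument [quill gex] : e; result (t→(t→((e→e)→(e→e)))).
[[clud dax] [murn [quill gex]]]: functor [murn [quill gex]] : (t→(t→((e→e)→(e→e)))), argument [clud dax] : t; result (t→((e→e)→(e→e))).
[[[clud dax] [murn [quill gex]]] glim]: functor [[clud dax] [murn [quill gex]]] : (t→((e→e)→(e→e))), argument glim : t; result ((e→e)→(e→e)).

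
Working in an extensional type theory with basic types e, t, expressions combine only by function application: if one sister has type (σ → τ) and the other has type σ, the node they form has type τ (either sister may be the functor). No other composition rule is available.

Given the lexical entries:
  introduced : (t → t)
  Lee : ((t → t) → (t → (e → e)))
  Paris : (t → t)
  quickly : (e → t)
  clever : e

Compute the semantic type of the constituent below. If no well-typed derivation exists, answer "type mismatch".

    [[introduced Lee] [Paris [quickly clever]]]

At [introduced Lee], Lee : ((t → t) → (t → (e → e))) takes introduced : (t → t), giving (t → (e → e)).
At [quickly clever], quickly : (e → t) takes clever : e, giving t.
At [Paris [quickly clever]], Paris : (t → t) takes [quickly clever] : t, giving t.
At [[introduced Lee] [Paris [quickly clever]]], [introduced Lee] : (t → (e → e)) takes [Paris [quickly clever]] : t, giving (e → e).

(e → e)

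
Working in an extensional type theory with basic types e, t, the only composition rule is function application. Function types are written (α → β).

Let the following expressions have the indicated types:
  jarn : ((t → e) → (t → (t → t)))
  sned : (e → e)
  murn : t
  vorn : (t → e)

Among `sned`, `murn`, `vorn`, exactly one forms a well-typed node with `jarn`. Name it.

sned : (e → e) — jarn needs (t → e); sned needs e; neither fits.
murn : t — jarn needs (t → e); murn needs nothing (atomic); neither fits.
vorn — combines: jarn : ((t → e) → (t → (t → t))) takes vorn : (t → e) as argument, giving (t → (t → t)).

vorn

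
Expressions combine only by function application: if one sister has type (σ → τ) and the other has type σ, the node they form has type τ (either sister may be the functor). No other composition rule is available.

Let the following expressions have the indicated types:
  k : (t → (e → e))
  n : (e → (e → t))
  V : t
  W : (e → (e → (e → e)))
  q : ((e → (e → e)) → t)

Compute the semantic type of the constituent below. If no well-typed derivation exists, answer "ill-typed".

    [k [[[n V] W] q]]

ill-typed

[n V]: (e → (e → t)) and t cannot combine by function application — type clash.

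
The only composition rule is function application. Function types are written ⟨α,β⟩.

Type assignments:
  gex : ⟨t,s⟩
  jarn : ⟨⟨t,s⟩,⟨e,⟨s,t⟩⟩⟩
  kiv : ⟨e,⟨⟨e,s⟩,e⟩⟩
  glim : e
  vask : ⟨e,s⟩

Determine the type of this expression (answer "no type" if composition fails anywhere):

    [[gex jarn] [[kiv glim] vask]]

At [gex jarn], jarn : ⟨⟨t,s⟩,⟨e,⟨s,t⟩⟩⟩ takes gex : ⟨t,s⟩, giving ⟨e,⟨s,t⟩⟩.
At [kiv glim], kiv : ⟨e,⟨⟨e,s⟩,e⟩⟩ takes glim : e, giving ⟨⟨e,s⟩,e⟩.
At [[kiv glim] vask], [kiv glim] : ⟨⟨e,s⟩,e⟩ takes vask : ⟨e,s⟩, giving e.
At [[gex jarn] [[kiv glim] vask]], [gex jarn] : ⟨e,⟨s,t⟩⟩ takes [[kiv glim] vask] : e, giving ⟨s,t⟩.

⟨s,t⟩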